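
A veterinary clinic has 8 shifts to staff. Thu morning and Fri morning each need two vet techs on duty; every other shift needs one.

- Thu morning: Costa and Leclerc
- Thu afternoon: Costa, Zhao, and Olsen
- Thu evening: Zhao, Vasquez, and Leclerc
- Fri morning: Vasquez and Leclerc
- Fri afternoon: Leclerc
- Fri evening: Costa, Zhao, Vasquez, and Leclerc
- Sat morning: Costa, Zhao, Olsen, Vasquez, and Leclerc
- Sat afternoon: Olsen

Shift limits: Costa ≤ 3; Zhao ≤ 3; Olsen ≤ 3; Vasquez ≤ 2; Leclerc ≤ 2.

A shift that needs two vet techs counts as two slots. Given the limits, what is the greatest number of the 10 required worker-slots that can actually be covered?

Total capacity across all vet techs is 3+3+3+2+2 = 13, and 10 slots are needed, so at most 10 can be filled.
Shifts {Thu morning, Fri morning, Fri afternoon} need 5 slots but only Costa, Vasquez, and Leclerc are available for them, supplying at most 4 — so at least 1 slot must go unfilled.
An assignment achieving 9: Thu morning→Costa+Leclerc, Thu afternoon→Costa, Thu evening→Zhao, Fri morning→Vasquez, Fri afternoon→Leclerc, Fri evening→Costa, Sat morning→Zhao, Sat afternoon→Olsen.
Loads: Costa 3/3, Zhao 2/3, Olsen 1/3, Vasquez 1/2, Leclerc 2/2.

9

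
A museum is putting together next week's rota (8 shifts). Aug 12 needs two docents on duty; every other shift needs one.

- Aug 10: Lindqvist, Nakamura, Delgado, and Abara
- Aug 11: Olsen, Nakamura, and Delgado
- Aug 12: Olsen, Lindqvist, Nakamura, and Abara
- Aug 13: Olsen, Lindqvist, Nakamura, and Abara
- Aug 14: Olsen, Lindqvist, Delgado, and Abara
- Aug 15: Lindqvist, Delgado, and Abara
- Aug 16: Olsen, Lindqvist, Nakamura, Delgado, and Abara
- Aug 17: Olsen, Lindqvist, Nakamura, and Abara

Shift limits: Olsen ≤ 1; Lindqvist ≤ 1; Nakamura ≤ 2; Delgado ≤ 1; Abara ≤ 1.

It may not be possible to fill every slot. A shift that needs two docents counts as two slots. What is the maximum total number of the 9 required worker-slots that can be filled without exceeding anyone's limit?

Total capacity across all docents is 1+1+2+1+1 = 6, and 9 slots are needed, so at most 6 can be filled.
An assignment achieving 6: Aug 10→Nakamura, Aug 11→Olsen, Aug 12→Nakamura+Abara, Aug 14→Delgado, Aug 15→Lindqvist.
Loads: Olsen 1/1, Lindqvist 1/1, Nakamura 2/2, Delgado 1/1, Abara 1/1.

6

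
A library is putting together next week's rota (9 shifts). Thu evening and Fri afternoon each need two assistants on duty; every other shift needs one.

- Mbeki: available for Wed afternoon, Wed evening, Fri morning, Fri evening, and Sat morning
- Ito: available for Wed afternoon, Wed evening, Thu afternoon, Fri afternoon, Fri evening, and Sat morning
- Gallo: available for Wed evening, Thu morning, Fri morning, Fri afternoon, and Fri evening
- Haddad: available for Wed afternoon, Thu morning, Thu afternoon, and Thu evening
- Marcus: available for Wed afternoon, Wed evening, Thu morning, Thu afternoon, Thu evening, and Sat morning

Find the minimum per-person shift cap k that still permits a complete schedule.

With 5 assistants and 11 worker-slots to fill, someone must work at least ⌈11/5⌉ = 3 shifts, so k ≥ 3.
k = 3 works: Wed afternoon→Ito, Wed evening→Gallo, Thu morning→Gallo, Thu afternoon→Ito, Thu evening→Haddad+Marcus, Fri morning→Mbeki, Fri afternoon→Ito+Gallo, Fri evening→Mbeki, Sat morning→Mbeki.
Loads: Mbeki 3, Ito 3, Gallo 3, Haddad 1, Marcus 1 — all ≤ 3.

3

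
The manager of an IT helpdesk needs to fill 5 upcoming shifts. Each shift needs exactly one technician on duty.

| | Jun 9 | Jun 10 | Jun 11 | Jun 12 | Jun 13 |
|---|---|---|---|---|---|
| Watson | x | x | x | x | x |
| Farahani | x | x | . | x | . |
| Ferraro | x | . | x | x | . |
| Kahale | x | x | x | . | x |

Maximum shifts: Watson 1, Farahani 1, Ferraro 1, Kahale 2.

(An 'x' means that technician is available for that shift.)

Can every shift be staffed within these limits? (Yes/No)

One valid schedule: Jun 9→Kahale, Jun 10→Farahani, Jun 11→Kahale, Jun 12→Ferraro, Jun 13→Watson.
Loads: Watson 1/1, Farahani 1/1, Ferraro 1/1, Kahale 2/2 — all within limits.

Yes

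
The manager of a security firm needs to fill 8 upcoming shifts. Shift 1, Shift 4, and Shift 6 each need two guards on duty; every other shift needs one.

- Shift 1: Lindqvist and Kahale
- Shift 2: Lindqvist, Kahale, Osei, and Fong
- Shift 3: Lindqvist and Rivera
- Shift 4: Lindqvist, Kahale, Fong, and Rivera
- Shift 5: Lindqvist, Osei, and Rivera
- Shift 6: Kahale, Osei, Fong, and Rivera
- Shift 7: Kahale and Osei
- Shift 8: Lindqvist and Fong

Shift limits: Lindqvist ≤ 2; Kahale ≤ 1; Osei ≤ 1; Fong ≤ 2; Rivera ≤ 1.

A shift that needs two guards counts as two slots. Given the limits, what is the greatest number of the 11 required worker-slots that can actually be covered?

Total capacity across all guards is 2+1+1+2+1 = 7, and 11 slots are needed, so at most 7 can be filled.
An assignment achieving 7: Shift 1→Lindqvist+Kahale, Shift 2→Fong, Shift 3→Lindqvist, Shift 5→Rivera, Shift 7→Osei, Shift 8→Fong.
Loads: Lindqvist 2/2, Kahale 1/1, Osei 1/1, Fong 2/2, Rivera 1/1.

7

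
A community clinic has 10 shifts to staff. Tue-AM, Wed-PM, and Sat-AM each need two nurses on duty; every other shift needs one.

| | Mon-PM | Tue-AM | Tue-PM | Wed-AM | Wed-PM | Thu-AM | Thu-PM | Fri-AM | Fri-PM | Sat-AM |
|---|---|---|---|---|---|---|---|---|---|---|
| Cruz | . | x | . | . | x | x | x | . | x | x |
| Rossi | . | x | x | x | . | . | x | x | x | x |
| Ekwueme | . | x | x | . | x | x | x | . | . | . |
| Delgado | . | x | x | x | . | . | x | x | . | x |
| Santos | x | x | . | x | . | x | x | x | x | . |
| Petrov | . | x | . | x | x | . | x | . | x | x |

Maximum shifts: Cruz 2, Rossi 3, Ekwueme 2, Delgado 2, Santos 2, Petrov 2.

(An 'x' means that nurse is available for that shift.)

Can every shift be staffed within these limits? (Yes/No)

Yes

Mon-PM can only be covered by Santos, so that assignment is forced.
One valid schedule: Mon-PM→Santos, Tue-AM→Delgado+Petrov, Tue-PM→Rossi, Wed-AM→Rossi, Wed-PM→Cruz+Ekwueme, Thu-AM→Cruz, Thu-PM→Ekwueme, Fri-AM→Rossi, Fri-PM→Santos, Sat-AM→Delgado+Petrov.
Loads: Cruz 2/2, Rossi 3/3, Ekwueme 2/2, Delgado 2/2, Santos 2/2, Petrov 2/2 — all within limits.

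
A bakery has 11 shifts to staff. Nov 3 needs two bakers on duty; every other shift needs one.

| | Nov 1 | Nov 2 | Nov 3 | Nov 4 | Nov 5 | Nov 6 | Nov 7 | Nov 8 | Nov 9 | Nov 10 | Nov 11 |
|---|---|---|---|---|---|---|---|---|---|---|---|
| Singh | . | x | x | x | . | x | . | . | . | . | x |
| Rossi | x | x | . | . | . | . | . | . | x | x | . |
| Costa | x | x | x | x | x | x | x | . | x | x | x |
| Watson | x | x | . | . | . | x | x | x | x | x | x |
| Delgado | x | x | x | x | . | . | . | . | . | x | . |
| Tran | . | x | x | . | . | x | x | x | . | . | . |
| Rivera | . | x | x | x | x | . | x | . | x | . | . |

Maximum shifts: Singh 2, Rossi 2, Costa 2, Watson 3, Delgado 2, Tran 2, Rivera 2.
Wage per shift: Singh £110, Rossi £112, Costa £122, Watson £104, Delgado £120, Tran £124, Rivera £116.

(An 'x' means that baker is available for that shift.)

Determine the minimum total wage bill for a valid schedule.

£1350

Picking the cheapest available baker for each shift independently would cost £1284, but that ignores the shift limits.
An optimal schedule: Nov 1→Watson, Nov 2→Delgado, Nov 3→Delgado+Costa, Nov 4→Singh, Nov 5→Rivera, Nov 6→Singh, Nov 7→Rivera, Nov 8→Watson, Nov 9→Rossi, Nov 10→Rossi, Nov 11→Watson.
Total: 104 + 120 + 120 + 122 + 110 + 116 + 110 + 116 + 104 + 112 + 112 + 104 = £1350.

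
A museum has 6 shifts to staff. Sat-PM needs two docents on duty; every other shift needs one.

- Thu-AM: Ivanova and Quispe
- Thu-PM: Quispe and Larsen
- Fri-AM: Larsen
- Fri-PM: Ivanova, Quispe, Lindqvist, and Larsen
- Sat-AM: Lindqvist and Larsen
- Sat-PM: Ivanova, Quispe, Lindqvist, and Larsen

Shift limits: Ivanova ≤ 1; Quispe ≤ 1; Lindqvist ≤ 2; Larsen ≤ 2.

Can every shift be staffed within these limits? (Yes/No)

No

Total capacity is 1+1+2+2 = 6 but 7 worker-slots are needed — infeasible.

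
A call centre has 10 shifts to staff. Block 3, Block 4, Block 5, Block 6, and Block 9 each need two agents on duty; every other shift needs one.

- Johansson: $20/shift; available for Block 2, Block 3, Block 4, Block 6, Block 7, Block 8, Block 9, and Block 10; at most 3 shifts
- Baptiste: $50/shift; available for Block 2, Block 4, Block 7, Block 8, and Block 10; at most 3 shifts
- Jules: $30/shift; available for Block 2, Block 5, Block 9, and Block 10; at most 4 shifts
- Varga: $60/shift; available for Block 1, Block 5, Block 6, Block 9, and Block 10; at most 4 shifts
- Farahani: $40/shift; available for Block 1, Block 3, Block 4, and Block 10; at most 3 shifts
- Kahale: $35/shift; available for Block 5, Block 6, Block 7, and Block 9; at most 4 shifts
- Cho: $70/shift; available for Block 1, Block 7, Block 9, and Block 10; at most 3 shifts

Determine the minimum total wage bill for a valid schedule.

Block 3 can only be covered by Johansson and Farahani, so that assignment is forced.
Picking the cheapest available agent for each shift independently would cost $410, but that ignores the shift limits.
An optimal schedule: Block 1→Farahani, Block 2→Jules, Block 3→Johansson+Farahani, Block 4→Farahani+Baptiste, Block 5→Jules+Kahale, Block 6→Johansson+Kahale, Block 7→Kahale, Block 8→Johansson, Block 9→Jules+Kahale, Block 10→Jules.
Total: 40 + 30 + 20 + 40 + 40 + 50 + 30 + 35 + 20 + 35 + 35 + 20 + 30 + 35 + 30 = $490.

$490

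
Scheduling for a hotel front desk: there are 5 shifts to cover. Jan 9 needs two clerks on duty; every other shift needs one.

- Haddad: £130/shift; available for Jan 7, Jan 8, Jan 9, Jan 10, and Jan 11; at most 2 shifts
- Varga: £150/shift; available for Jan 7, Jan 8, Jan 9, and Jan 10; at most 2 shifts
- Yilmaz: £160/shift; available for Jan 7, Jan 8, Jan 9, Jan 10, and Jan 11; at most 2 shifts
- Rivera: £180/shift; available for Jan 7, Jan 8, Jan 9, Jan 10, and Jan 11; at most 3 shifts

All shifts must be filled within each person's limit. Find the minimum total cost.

£880

Picking the cheapest available clerk for each shift independently would cost £800, but that ignores the shift limits.
An optimal schedule: Jan 7→Haddad, Jan 8→Varga, Jan 9→Varga+Yilmaz, Jan 10→Yilmaz, Jan 11→Haddad.
Total: 130 + 150 + 150 + 160 + 160 + 130 = £880.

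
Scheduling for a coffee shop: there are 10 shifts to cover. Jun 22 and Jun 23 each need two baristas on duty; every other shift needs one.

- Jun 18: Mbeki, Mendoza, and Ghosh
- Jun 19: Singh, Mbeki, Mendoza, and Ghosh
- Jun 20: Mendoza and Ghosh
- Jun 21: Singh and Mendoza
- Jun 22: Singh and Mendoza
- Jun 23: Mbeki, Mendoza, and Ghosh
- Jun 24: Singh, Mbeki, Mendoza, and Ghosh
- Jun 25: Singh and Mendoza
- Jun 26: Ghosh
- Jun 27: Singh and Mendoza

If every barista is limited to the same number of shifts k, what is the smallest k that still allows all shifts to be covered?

With 4 baristas and 12 worker-slots to fill, someone must work at least ⌈12/4⌉ = 3 shifts, so k ≥ 3.
k = 3 works: Jun 18→Mbeki, Jun 19→Mbeki, Jun 20→Mendoza, Jun 21→Singh, Jun 22→Singh+Mendoza, Jun 23→Mbeki+Ghosh, Jun 24→Ghosh, Jun 25→Singh, Jun 26→Ghosh, Jun 27→Mendoza.
Loads: Singh 3, Mbeki 3, Mendoza 3, Ghosh 3 — all ≤ 3.

3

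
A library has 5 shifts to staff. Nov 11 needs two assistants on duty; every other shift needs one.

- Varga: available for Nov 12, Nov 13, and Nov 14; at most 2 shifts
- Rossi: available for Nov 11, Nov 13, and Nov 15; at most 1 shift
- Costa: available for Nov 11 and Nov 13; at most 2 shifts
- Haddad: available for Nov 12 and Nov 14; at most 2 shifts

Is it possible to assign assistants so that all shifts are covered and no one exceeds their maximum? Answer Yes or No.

No

Total capacity is 7 and 6 slots are needed, so capacity alone doesn't rule it out.
Shifts {Nov 11, Nov 15} need 3 worker-slots in total, but the assistants available for any of those shifts (Rossi and Costa) can supply at most 2 among them. So no valid schedule exists.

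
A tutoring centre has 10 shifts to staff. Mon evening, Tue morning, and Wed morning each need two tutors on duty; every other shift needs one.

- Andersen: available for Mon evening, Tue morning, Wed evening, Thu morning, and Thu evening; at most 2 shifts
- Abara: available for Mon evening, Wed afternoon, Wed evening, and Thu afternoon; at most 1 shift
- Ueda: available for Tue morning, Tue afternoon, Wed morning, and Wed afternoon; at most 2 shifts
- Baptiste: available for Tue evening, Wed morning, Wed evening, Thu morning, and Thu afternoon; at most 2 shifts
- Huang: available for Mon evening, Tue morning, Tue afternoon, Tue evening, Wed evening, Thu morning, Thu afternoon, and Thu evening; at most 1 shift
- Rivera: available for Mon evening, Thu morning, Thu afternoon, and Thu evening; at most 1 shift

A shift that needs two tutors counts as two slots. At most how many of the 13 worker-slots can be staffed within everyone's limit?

9

Total capacity across all tutors is 2+1+2+2+1+1 = 9, and 13 slots are needed, so at most 9 can be filled.
An assignment achieving 9: Mon evening→Rivera, Tue morning→Andersen+Huang, Tue afternoon→Ueda, Tue evening→Baptiste, Wed morning→Ueda+Baptiste, Wed afternoon→Abara, Thu evening→Andersen.
Loads: Andersen 2/2, Abara 1/1, Ueda 2/2, Baptiste 2/2, Huang 1/1, Rivera 1/1.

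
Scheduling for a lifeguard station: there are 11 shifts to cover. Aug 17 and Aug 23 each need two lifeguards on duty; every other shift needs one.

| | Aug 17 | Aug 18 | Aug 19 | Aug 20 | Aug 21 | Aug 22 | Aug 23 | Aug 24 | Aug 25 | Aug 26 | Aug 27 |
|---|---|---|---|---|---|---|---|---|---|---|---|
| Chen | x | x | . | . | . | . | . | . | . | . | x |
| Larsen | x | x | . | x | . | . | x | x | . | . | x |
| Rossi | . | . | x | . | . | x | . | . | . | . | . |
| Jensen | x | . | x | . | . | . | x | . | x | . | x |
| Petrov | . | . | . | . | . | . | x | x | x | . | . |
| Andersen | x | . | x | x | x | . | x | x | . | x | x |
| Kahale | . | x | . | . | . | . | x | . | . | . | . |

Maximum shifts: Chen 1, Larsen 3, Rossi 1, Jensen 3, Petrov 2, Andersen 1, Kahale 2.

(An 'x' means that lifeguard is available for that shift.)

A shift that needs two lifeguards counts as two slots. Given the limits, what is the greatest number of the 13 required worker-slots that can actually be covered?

12

Total capacity across all lifeguards is 1+3+1+3+2+1+2 = 13, and 13 slots are needed, so at most 13 can be filled.
Shifts {Aug 21, Aug 26} need 2 slots but only Andersen are available for them, supplying at most 1 — so at least 1 slot must go unfilled.
An assignment achieving 12: Aug 17→Larsen+Jensen, Aug 18→Chen, Aug 19→Jensen, Aug 20→Larsen, Aug 21→Andersen, Aug 22→Rossi, Aug 23→Petrov+Kahale, Aug 24→Petrov, Aug 25→Jensen, Aug 27→Larsen.
Loads: Chen 1/1, Larsen 3/3, Rossi 1/1, Jensen 3/3, Petrov 2/2, Andersen 1/1, Kahale 1/2.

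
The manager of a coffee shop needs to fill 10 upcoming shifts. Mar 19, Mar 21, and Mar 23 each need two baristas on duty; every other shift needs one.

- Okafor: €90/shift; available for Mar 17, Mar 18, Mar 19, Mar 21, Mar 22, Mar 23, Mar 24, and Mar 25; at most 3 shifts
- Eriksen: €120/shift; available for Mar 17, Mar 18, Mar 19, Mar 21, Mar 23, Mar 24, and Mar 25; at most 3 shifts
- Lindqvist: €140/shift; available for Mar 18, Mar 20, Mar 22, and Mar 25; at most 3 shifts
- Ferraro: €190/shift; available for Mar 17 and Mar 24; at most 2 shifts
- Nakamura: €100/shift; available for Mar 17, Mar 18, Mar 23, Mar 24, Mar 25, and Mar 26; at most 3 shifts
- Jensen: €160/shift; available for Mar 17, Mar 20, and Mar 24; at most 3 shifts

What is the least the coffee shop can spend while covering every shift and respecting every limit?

Mar 19 can only be covered by Okafor and Eriksen, so that assignment is forced.
Mar 21 can only be covered by Okafor and Eriksen, so that assignment is forced.
Mar 26 can only be covered by Nakamura, so that assignment is forced.
Picking the cheapest available barista for each shift independently would cost €1300, but that ignores the shift limits.
An optimal schedule: Mar 17→Nakamura, Mar 18→Lindqvist, Mar 19→Okafor+Eriksen, Mar 20→Lindqvist, Mar 21→Okafor+Eriksen, Mar 22→Okafor, Mar 23→Nakamura+Eriksen, Mar 24→Jensen, Mar 25→Lindqvist, Mar 26→Nakamura.
Total: 100 + 140 + 90 + 120 + 140 + 90 + 120 + 90 + 100 + 120 + 160 + 140 + 100 = €1510.

€1510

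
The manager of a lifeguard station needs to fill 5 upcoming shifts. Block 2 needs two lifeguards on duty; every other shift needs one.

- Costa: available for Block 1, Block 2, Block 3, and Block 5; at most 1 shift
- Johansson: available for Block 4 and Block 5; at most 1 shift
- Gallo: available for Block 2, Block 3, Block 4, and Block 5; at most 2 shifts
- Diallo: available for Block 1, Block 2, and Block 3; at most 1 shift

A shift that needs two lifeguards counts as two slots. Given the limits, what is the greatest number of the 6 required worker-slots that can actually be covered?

5

Total capacity across all lifeguards is 1+1+2+1 = 5, and 6 slots are needed, so at most 5 can be filled.
An assignment achieving 5: Block 1→Costa, Block 2→Gallo+Diallo, Block 3→Gallo, Block 4→Johansson.
Loads: Costa 1/1, Johansson 1/1, Gallo 2/2, Diallo 1/1.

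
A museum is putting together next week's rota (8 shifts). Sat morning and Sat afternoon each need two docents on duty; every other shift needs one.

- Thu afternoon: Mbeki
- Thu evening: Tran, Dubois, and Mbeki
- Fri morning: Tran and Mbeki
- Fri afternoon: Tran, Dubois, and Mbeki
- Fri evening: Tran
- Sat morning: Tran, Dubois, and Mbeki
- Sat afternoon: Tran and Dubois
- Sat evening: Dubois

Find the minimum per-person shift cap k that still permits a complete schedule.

4

With 3 docents and 10 worker-slots to fill, someone must work at least ⌈10/3⌉ = 4 shifts, so k ≥ 4.
k = 4 works: Thu afternoon→Mbeki, Thu evening→Tran, Fri morning→Tran, Fri afternoon→Dubois, Fri evening→Tran, Sat morning→Dubois+Mbeki, Sat afternoon→Tran+Dubois, Sat evening→Dubois.
Loads: Tran 4, Dubois 4, Mbeki 2 — all ≤ 4.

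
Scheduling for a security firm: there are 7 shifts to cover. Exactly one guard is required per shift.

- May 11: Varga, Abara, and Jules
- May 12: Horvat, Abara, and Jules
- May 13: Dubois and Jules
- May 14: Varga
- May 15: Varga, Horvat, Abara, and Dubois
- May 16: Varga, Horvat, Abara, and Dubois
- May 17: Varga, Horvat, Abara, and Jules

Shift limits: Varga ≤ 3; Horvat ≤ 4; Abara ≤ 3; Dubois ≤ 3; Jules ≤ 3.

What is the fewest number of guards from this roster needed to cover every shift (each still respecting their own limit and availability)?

7 slots to fill and no one can take more than 4, so at least ⌈7/4⌉ = 2 guards are needed.
No set of 2 guards can cover every shift (each such set leaves at least one shift with no one available or exceeds a cap).
Varga, Horvat, and Dubois alone can cover everything: May 11→Varga, May 12→Horvat, May 13→Dubois, May 14→Varga, May 15→Horvat, May 16→Horvat, May 17→Varga.

3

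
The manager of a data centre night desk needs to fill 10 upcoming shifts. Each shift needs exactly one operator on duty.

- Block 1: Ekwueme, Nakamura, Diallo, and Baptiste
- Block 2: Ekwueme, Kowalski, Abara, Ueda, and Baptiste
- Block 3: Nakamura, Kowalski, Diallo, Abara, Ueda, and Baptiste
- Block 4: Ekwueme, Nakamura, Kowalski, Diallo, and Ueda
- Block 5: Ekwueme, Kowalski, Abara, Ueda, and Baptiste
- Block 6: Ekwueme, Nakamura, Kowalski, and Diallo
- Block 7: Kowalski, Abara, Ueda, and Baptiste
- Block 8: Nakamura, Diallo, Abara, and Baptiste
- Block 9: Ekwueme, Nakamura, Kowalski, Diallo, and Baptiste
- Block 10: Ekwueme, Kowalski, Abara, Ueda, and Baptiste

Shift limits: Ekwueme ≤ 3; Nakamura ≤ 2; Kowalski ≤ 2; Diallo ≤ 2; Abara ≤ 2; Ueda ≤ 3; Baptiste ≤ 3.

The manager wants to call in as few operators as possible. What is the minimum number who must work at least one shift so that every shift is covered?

4

10 slots to fill and no one can take more than 3, so at least ⌈10/3⌉ = 4 operators are needed.
Ekwueme, Nakamura, Kowalski, and Ueda alone can cover everything: Block 1→Ekwueme, Block 2→Ekwueme, Block 3→Nakamura, Block 4→Ueda, Block 5→Ueda, Block 6→Ekwueme, Block 7→Kowalski, Block 8→Nakamura, Block 9→Kowalski, Block 10→Ueda.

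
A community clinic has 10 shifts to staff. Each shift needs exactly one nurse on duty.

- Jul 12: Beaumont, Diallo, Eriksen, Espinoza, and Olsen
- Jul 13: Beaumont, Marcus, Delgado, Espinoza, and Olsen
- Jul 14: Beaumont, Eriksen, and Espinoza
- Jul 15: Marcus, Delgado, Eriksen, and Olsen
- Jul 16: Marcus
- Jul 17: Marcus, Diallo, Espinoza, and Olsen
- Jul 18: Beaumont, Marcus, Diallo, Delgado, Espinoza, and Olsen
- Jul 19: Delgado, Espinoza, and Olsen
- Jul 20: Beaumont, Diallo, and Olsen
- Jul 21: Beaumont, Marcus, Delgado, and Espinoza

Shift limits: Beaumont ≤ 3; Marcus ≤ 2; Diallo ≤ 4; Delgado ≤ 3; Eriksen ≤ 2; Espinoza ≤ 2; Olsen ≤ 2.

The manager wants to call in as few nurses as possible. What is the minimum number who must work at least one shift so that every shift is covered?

4

10 slots to fill and no one can take more than 4, so at least ⌈10/4⌉ = 3 nurses are needed.
No set of 3 nurses can cover every shift (each such set leaves at least one shift with no one available or exceeds a cap).
Beaumont, Marcus, Diallo, and Delgado alone can cover everything: Jul 12→Beaumont, Jul 13→Delgado, Jul 14→Beaumont, Jul 15→Marcus, Jul 16→Marcus, Jul 17→Diallo, Jul 18→Diallo, Jul 19→Delgado, Jul 20→Beaumont, Jul 21→Delgado.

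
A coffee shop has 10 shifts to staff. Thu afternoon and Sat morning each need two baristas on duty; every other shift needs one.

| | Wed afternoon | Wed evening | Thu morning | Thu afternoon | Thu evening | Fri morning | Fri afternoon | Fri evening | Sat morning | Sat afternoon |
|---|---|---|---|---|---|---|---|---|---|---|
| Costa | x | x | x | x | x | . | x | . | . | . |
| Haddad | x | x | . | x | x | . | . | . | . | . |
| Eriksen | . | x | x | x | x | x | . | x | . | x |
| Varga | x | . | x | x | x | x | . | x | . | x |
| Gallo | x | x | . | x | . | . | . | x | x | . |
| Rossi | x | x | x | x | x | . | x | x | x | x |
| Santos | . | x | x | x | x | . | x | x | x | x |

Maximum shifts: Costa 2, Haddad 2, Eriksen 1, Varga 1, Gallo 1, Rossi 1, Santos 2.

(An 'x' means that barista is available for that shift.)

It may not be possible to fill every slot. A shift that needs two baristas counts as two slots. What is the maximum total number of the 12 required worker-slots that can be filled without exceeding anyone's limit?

Total capacity across all baristas is 2+2+1+1+1+1+2 = 10, and 12 slots are needed, so at most 10 can be filled.
An assignment achieving 10: Wed afternoon→Costa, Wed evening→Haddad, Thu morning→Santos, Thu evening→Haddad, Fri morning→Eriksen, Fri afternoon→Costa, Fri evening→Santos, Sat morning→Gallo+Rossi, Sat afternoon→Varga.
Loads: Costa 2/2, Haddad 2/2, Eriksen 1/1, Varga 1/1, Gallo 1/1, Rossi 1/1, Santos 2/2.

10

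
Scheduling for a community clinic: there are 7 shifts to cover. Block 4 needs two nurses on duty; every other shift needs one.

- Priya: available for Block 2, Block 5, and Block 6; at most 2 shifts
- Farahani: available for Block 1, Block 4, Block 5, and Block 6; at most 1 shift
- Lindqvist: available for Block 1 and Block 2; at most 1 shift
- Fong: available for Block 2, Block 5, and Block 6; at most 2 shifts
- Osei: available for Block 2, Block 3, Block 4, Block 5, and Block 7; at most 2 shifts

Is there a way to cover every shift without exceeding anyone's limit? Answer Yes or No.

Total capacity is 8 and 8 slots are needed, so capacity alone doesn't rule it out.
Shifts {Block 3, Block 4, Block 7} need 4 worker-slots in total, but the nurses available for any of those shifts (Farahani and Osei) can supply at most 3 among them. So no valid schedule exists.

No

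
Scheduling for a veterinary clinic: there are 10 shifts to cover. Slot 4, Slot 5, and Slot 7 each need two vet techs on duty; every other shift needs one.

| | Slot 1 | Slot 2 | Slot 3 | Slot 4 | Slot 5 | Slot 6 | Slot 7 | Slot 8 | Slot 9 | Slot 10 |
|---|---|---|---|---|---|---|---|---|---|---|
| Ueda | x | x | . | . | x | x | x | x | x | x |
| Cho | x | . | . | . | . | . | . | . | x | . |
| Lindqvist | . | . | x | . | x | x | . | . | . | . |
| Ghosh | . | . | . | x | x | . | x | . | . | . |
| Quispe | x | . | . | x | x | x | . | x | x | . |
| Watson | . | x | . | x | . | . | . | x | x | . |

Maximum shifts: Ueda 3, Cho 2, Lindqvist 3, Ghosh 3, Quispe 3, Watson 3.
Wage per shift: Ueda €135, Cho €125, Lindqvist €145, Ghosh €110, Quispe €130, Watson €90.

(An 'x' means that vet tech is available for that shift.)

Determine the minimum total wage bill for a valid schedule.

Slot 3 can only be covered by Lindqvist, so that assignment is forced.
Slot 7 can only be covered by Ueda and Ghosh, so that assignment is forced.
Slot 10 can only be covered by Ueda, so that assignment is forced.
Picking the cheapest available vet tech for each shift independently would cost €1490, but that ignores the shift limits.
An optimal schedule: Slot 1→Cho, Slot 2→Watson, Slot 3→Lindqvist, Slot 4→Watson+Ghosh, Slot 5→Ghosh+Quispe, Slot 6→Quispe, Slot 7→Ghosh+Ueda, Slot 8→Watson, Slot 9→Cho, Slot 10→Ueda.
Total: 125 + 90 + 145 + 90 + 110 + 110 + 130 + 130 + 110 + 135 + 90 + 125 + 135 = €1525.

€1525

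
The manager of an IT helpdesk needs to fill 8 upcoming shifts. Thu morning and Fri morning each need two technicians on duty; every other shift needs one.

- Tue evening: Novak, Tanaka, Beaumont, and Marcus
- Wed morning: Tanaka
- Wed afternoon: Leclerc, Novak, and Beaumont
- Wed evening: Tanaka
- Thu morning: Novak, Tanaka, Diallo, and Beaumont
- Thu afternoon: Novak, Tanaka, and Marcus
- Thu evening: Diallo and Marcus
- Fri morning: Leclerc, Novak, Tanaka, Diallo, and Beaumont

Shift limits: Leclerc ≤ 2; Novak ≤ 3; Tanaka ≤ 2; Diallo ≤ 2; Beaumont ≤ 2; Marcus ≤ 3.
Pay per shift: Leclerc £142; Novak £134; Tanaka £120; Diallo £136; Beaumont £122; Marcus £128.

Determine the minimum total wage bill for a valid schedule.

£1270

Wed morning can only be covered by Tanaka, so that assignment is forced.
Wed evening can only be covered by Tanaka, so that assignment is forced.
Picking the cheapest available technician for each shift independently would cost £1214, but that ignores the shift limits.
An optimal schedule: Tue evening→Marcus, Wed morning→Tanaka, Wed afternoon→Novak, Wed evening→Tanaka, Thu morning→Beaumont+Novak, Thu afternoon→Marcus, Thu evening→Marcus, Fri morning→Beaumont+Novak.
Total: 128 + 120 + 134 + 120 + 122 + 134 + 128 + 128 + 122 + 134 = £1270.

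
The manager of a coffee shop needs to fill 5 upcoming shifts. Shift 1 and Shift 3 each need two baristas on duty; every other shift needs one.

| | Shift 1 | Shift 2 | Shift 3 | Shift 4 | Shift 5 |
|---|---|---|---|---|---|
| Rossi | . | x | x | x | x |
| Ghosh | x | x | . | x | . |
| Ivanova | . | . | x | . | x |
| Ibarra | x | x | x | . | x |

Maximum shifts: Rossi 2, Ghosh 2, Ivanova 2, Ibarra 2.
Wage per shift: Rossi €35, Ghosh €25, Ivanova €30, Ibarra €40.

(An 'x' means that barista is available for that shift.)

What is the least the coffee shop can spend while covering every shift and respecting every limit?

€220

Shift 1 can only be covered by Ghosh and Ibarra, so that assignment is forced.
Picking the cheapest available barista for each shift independently would cost €210, but that ignores the shift limits.
An optimal schedule: Shift 1→Ghosh+Ibarra, Shift 2→Rossi, Shift 3→Ivanova+Rossi, Shift 4→Ghosh, Shift 5→Ivanova.
Total: 25 + 40 + 35 + 30 + 35 + 25 + 30 = €220.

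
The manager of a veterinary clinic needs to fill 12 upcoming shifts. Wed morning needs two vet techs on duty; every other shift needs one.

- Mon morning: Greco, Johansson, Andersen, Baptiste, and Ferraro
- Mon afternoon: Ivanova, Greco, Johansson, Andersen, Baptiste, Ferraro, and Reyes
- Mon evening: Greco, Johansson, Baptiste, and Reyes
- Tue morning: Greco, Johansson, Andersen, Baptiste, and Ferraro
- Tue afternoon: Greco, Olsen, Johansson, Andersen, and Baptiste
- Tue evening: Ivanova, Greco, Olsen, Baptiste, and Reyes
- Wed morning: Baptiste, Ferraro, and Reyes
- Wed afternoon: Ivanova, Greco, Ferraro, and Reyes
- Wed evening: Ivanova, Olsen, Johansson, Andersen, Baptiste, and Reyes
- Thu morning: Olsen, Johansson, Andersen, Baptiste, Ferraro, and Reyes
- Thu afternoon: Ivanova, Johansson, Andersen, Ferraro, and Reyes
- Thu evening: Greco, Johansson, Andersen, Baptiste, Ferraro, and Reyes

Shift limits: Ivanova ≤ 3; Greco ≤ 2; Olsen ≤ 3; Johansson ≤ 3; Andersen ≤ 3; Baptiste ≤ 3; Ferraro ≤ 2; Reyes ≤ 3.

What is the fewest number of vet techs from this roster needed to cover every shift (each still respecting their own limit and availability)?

13 slots to fill and no one can take more than 3, so at least ⌈13/3⌉ = 5 vet techs are needed.
Ivanova, Greco, Olsen, Baptiste, and Ferraro alone can cover everything: Mon morning→Greco, Mon afternoon→Ferraro, Mon evening→Greco, Tue morning→Baptiste, Tue afternoon→Olsen, Tue evening→Olsen, Wed morning→Baptiste+Ferraro, Wed afternoon→Ivanova, Wed evening→Ivanova, Thu morning→Olsen, Thu afternoon→Ivanova, Thu evening→Baptiste.

5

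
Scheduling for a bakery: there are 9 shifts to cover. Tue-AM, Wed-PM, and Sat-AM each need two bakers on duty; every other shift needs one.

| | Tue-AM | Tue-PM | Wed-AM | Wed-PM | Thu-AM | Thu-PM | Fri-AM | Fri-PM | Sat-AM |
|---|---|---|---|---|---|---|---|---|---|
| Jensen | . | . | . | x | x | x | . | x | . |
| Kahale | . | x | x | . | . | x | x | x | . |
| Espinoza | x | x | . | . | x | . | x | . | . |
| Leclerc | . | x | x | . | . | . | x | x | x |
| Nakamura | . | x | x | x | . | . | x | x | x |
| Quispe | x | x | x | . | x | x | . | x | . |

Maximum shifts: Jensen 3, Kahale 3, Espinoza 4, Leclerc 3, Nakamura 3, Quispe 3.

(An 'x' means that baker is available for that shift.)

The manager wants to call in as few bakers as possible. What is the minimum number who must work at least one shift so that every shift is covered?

12 slots to fill and no one can take more than 4, so at least ⌈12/4⌉ = 3 bakers are needed.
Shifts {Tue-AM, Wed-PM, Sat-AM} need 6 slots, but among the bakers available for them (Jensen, Espinoza, Leclerc, Nakamura, and Quispe) any 4 together supply at most 5. So 4 bakers are not enough.
Jensen, Espinoza, Leclerc, Nakamura, and Quispe alone can cover everything: Tue-AM→Espinoza+Quispe, Tue-PM→Espinoza, Wed-AM→Leclerc, Wed-PM→Jensen+Nakamura, Thu-AM→Jensen, Thu-PM→Jensen, Fri-AM→Espinoza, Fri-PM→Leclerc, Sat-AM→Leclerc+Nakamura.

5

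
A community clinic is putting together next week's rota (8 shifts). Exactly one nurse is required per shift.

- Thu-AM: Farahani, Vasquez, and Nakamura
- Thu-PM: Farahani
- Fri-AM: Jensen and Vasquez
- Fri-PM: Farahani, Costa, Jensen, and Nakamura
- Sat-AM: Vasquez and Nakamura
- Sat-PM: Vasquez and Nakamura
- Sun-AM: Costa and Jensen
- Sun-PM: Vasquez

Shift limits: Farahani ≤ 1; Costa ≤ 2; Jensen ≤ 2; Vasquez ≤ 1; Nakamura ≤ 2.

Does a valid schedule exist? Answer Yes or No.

No

Total capacity is 8 and 8 slots are needed, so capacity alone doesn't rule it out.
Shifts {Thu-AM, Thu-PM, Sat-AM, Sat-PM, Sun-PM} need 5 worker-slots in total, but the nurses available for any of those shifts (Farahani, Vasquez, and Nakamura) can supply at most 4 among them. So no valid schedule exists.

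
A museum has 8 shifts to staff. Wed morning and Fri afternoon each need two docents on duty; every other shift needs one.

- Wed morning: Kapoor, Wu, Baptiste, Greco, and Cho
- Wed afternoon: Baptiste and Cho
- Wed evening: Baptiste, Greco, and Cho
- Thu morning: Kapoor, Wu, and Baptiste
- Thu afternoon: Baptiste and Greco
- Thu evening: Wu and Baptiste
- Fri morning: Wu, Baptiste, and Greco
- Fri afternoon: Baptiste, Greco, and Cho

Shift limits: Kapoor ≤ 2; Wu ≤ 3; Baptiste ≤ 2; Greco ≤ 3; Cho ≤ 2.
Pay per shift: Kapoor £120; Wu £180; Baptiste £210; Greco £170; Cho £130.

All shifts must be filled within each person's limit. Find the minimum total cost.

Picking the cheapest available docent for each shift independently would cost £1450, but that ignores the shift limits.
An optimal schedule: Wed morning→Kapoor+Wu, Wed afternoon→Cho, Wed evening→Greco, Thu morning→Kapoor, Thu afternoon→Greco, Thu evening→Wu, Fri morning→Wu, Fri afternoon→Cho+Greco.
Total: 120 + 180 + 130 + 170 + 120 + 170 + 180 + 180 + 130 + 170 = £1550.

£1550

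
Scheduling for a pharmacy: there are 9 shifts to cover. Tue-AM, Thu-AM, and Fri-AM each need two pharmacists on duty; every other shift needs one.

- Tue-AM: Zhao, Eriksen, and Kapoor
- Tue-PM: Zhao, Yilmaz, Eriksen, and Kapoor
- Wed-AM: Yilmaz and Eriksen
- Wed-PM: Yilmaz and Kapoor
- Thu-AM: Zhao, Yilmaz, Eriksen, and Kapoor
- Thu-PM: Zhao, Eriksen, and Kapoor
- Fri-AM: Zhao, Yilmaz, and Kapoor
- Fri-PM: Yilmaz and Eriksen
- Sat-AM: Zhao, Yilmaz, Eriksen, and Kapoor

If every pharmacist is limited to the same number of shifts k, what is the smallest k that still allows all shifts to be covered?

With 4 pharmacists and 12 worker-slots to fill, someone must work at least ⌈12/4⌉ = 3 shifts, so k ≥ 3.
k = 3 works: Tue-AM→Zhao+Eriksen, Tue-PM→Eriksen, Wed-AM→Yilmaz, Wed-PM→Yilmaz, Thu-AM→Eriksen+Kapoor, Thu-PM→Zhao, Fri-AM→Zhao+Kapoor, Fri-PM→Yilmaz, Sat-AM→Kapoor.
Loads: Zhao 3, Yilmaz 3, Eriksen 3, Kapoor 3 — all ≤ 3.

3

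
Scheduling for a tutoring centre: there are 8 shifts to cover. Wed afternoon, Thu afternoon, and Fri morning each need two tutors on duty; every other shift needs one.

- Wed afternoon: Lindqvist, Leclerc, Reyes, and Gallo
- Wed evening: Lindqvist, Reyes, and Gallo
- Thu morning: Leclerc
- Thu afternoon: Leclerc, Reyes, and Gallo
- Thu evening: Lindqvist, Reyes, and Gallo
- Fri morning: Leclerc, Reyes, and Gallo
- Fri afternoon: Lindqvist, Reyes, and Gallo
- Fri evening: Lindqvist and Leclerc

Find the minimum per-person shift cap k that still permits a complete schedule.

3

With 4 tutors and 11 worker-slots to fill, someone must work at least ⌈11/4⌉ = 3 shifts, so k ≥ 3.
k = 3 works: Wed afternoon→Reyes+Gallo, Wed evening→Lindqvist, Thu morning→Leclerc, Thu afternoon→Leclerc+Reyes, Thu evening→Lindqvist, Fri morning→Leclerc+Reyes, Fri afternoon→Gallo, Fri evening→Lindqvist.
Loads: Lindqvist 3, Leclerc 3, Reyes 3, Gallo 2 — all ≤ 3.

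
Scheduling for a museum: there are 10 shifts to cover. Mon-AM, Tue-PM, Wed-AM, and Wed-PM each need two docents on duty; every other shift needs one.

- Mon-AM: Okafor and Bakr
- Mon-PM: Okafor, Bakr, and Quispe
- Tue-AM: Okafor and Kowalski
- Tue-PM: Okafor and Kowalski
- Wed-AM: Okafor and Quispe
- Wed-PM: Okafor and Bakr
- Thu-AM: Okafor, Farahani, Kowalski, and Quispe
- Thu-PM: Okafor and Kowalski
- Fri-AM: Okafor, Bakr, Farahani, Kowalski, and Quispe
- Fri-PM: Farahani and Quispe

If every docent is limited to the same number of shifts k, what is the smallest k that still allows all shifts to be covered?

With 5 docents and 14 worker-slots to fill, someone must work at least ⌈14/5⌉ = 3 shifts, so k ≥ 3.
k = 3 fails: Shifts {Mon-AM, Tue-PM, Wed-AM, Wed-PM} need 8 worker-slots in total, but the docents available for any of those shifts (Okafor, Bakr, Kowalski, and Quispe) can supply at most 7 among them. So no valid schedule exists.
k = 4 works: Mon-AM→Okafor+Bakr, Mon-PM→Bakr, Tue-AM→Kowalski, Tue-PM→Okafor+Kowalski, Wed-AM→Okafor+Quispe, Wed-PM→Okafor+Bakr, Thu-AM→Farahani, Thu-PM→Kowalski, Fri-AM→Bakr, Fri-PM→Farahani.
Loads: Okafor 4, Bakr 4, Farahani 2, Kowalski 3, Quispe 1 — all ≤ 4.

4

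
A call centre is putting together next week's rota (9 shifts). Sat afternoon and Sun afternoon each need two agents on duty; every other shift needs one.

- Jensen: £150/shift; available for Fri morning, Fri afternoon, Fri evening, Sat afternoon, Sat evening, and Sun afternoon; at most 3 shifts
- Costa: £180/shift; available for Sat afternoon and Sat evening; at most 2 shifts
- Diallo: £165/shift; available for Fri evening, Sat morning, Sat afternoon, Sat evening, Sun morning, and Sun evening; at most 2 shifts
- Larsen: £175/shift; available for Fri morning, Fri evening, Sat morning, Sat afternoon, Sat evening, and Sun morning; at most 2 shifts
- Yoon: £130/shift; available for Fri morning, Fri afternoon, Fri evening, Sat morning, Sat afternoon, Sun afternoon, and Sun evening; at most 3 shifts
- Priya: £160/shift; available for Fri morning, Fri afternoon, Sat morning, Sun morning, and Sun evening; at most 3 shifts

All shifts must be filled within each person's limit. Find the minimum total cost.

Sun afternoon can only be covered by Jensen and Yoon, so that assignment is forced.
Picking the cheapest available agent for each shift independently would cost £1520, but that ignores the shift limits.
An optimal schedule: Fri morning→Priya, Fri afternoon→Yoon, Fri evening→Jensen, Sat morning→Priya, Sat afternoon→Jensen+Diallo, Sat evening→Diallo, Sun morning→Priya, Sun afternoon→Yoon+Jensen, Sun evening→Yoon.
Total: 160 + 130 + 150 + 160 + 150 + 165 + 165 + 160 + 130 + 150 + 130 = £1650.

£1650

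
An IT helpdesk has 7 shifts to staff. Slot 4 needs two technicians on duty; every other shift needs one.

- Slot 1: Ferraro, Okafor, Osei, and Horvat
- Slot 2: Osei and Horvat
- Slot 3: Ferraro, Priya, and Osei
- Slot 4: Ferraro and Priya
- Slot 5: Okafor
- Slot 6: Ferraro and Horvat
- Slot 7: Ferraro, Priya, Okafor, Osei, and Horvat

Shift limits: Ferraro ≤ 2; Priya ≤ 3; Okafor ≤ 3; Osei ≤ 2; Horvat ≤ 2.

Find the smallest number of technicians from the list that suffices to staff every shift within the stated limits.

8 slots to fill and no one can take more than 3, so at least ⌈8/3⌉ = 3 technicians are needed.
Shifts {Slot 2, Slot 4, Slot 5} need 4 slots, but among the technicians available for them (Ferraro, Priya, Okafor, Osei, and Horvat) any 3 together supply at most 3. So 3 technicians are not enough.
Ferraro, Priya, Okafor, and Osei alone can cover everything: Slot 1→Okafor, Slot 2→Osei, Slot 3→Priya, Slot 4→Ferraro+Priya, Slot 5→Okafor, Slot 6→Ferraro, Slot 7→Priya.

4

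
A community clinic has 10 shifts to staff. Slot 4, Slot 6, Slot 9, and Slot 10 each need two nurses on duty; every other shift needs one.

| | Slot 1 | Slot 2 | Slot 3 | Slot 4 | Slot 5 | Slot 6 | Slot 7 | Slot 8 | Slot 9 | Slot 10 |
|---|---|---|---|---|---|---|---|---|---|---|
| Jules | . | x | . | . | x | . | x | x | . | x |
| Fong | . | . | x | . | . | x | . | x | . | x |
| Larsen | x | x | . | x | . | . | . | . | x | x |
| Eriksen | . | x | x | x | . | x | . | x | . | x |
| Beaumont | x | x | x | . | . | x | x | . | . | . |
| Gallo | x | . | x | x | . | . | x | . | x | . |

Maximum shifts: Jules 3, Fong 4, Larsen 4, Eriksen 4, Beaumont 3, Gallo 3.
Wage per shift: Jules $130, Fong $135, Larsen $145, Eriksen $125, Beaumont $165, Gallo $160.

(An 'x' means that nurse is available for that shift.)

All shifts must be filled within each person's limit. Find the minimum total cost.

$1890

Slot 5 can only be covered by Jules, so that assignment is forced.
Slot 9 can only be covered by Larsen and Gallo, so that assignment is forced.
Picking the cheapest available nurse for each shift independently would cost $1870, but that ignores the shift limits.
An optimal schedule: Slot 1→Larsen, Slot 2→Eriksen, Slot 3→Fong, Slot 4→Eriksen+Larsen, Slot 5→Jules, Slot 6→Eriksen+Fong, Slot 7→Jules, Slot 8→Eriksen, Slot 9→Larsen+Gallo, Slot 10→Jules+Fong.
Total: 145 + 125 + 135 + 125 + 145 + 130 + 125 + 135 + 130 + 125 + 145 + 160 + 130 + 135 = $1890.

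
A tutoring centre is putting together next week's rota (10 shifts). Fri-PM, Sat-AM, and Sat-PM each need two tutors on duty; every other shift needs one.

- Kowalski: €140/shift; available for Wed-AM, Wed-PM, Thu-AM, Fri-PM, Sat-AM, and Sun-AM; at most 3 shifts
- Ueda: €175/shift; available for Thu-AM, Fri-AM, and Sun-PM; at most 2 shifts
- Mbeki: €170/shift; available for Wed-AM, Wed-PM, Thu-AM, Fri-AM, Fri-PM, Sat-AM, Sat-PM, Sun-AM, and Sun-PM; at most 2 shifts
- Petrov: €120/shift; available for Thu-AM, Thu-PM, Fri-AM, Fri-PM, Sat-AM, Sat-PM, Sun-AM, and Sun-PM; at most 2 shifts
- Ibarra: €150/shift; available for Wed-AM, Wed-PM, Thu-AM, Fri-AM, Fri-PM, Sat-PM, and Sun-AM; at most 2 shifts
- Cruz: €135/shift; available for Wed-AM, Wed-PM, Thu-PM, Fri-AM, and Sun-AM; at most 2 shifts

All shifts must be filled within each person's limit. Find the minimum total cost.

€1920

Picking the cheapest available tutor for each shift independently would cost €1660, but that ignores the shift limits.
An optimal schedule: Wed-AM→Kowalski, Wed-PM→Ibarra, Thu-AM→Ueda, Thu-PM→Petrov, Fri-AM→Cruz, Fri-PM→Kowalski+Ibarra, Sat-AM→Kowalski+Mbeki, Sat-PM→Mbeki+Petrov, Sun-AM→Cruz, Sun-PM→Ueda.
Total: 140 + 150 + 175 + 120 + 135 + 140 + 150 + 140 + 170 + 170 + 120 + 135 + 175 = €1920.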